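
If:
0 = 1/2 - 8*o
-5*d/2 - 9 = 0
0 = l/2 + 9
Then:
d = -18/5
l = -18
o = 1/16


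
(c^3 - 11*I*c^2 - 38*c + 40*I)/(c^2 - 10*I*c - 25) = (c^2 - 6*I*c - 8)/(c - 5*I)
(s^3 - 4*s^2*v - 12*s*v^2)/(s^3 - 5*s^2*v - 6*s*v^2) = (s + 2*v)/(s + v)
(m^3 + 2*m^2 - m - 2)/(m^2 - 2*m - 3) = (m^2 + m - 2)/(m - 3)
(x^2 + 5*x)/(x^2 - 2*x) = (x + 5)/(x - 2)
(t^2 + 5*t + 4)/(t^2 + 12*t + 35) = (t^2 + 5*t + 4)/(t^2 + 12*t + 35)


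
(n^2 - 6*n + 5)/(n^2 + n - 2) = (n - 5)/(n + 2)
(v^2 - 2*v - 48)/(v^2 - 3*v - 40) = (v + 6)/(v + 5)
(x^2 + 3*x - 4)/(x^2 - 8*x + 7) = (x + 4)/(x - 7)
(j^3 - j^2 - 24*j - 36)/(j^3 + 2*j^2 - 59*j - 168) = (j^2 - 4*j - 12)/(j^2 - j - 56)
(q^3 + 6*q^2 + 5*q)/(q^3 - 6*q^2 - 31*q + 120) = q*(q + 1)/(q^2 - 11*q + 24)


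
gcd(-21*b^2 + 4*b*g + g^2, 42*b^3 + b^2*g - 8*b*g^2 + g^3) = 3*b - g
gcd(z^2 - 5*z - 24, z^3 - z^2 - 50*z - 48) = z - 8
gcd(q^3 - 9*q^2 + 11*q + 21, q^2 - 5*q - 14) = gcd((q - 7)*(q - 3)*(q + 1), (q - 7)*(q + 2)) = q - 7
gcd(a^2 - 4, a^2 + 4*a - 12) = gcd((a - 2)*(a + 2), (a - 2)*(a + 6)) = a - 2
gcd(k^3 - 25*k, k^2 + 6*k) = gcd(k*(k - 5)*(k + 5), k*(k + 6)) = k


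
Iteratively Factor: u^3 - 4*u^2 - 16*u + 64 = (u - 4)*(u^2 - 16) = (u - 4)*(u + 4)*(u - 4)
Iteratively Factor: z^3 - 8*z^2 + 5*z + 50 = (z + 2)*(z^2 - 10*z + 25) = (z - 5)*(z + 2)*(z - 5)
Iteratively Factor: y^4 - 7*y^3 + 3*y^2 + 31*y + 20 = (y - 5)*(y^3 - 2*y^2 - 7*y - 4) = (y - 5)*(y + 1)*(y^2 - 3*y - 4) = (y - 5)*(y + 1)^2*(y - 4)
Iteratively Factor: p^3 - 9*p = (p - 3)*(p^2 + 3*p) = (p - 3)*(p + 3)*(p)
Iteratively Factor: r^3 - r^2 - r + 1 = (r - 1)*(r^2 - 1) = (r - 1)*(r + 1)*(r - 1)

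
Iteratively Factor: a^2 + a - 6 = (a + 3)*(a - 2)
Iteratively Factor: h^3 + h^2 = (h + 1)*(h^2) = h*(h + 1)*(h)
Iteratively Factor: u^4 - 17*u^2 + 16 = (u - 1)*(u^3 + u^2 - 16*u - 16) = (u - 1)*(u + 4)*(u^2 - 3*u - 4) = (u - 4)*(u - 1)*(u + 4)*(u + 1)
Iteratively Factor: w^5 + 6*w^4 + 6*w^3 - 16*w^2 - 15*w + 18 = (w - 1)*(w^4 + 7*w^3 + 13*w^2 - 3*w - 18) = (w - 1)*(w + 2)*(w^3 + 5*w^2 + 3*w - 9) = (w - 1)^2*(w + 2)*(w^2 + 6*w + 9) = (w - 1)^2*(w + 2)*(w + 3)*(w + 3)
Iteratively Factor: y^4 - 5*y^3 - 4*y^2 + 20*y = (y - 2)*(y^3 - 3*y^2 - 10*y) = (y - 5)*(y - 2)*(y^2 + 2*y) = y*(y - 5)*(y - 2)*(y + 2)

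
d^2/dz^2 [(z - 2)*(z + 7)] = 2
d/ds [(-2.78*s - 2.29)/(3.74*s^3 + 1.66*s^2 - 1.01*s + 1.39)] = (20.7944*s^3 + 30.3086*s^2 + 7.6028*s - 6.1771)/(13.9876*s^6 + 12.4168*s^5 - 4.7992*s^4 + 7.044*s^3 + 5.6349*s^2 - 2.8078*s + 1.9321)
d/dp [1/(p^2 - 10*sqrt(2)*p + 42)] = 2*(-p + 5*sqrt(2))/(p^2 - 10*sqrt(2)*p + 42)^2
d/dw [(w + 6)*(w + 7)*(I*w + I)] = I*(3*w^2 + 28*w + 55)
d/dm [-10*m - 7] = -10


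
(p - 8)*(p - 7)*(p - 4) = p^3 - 19*p^2 + 116*p - 224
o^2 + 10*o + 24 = (o + 4)*(o + 6)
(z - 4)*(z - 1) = z^2 - 5*z + 4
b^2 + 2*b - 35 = (b - 5)*(b + 7)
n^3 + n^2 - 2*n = n*(n - 1)*(n + 2)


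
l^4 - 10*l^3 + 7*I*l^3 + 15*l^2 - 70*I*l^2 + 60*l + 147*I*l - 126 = (l - 7)*(l - 3)*(l + I)*(l + 6*I)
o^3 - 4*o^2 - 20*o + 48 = (o - 6)*(o - 2)*(o + 4)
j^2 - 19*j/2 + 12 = (j - 8)*(j - 3/2)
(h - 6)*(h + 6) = h^2 - 36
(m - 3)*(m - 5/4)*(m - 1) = m^3 - 21*m^2/4 + 8*m - 15/4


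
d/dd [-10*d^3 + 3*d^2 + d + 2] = -30*d^2 + 6*d + 1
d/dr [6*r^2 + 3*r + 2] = 12*r + 3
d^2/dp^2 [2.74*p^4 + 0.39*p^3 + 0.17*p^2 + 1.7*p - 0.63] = 32.88*p^2 + 2.34*p + 0.34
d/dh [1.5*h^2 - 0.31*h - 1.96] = 3.0*h - 0.31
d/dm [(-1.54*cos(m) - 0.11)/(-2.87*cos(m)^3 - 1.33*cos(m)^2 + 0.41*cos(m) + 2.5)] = (8.8396*cos(m)^3 + 2.9953*cos(m)^2 + 0.2926*cos(m) + 3.8049)*sin(m)/(8.2369*cos(m)^6 + 7.6342*cos(m)^5 - 0.5845*cos(m)^4 - 15.4406*cos(m)^3 - 6.4819*cos(m)^2 + 2.05*cos(m) + 6.25)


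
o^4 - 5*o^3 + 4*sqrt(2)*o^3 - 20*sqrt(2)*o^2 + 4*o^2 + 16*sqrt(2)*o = o*(o - 4)*(o - 1)*(o + 4*sqrt(2))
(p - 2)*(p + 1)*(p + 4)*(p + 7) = p^4 + 10*p^3 + 15*p^2 - 50*p - 56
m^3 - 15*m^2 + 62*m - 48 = (m - 8)*(m - 6)*(m - 1)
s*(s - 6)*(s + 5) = s^3 - s^2 - 30*s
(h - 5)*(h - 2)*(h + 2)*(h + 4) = h^4 - h^3 - 24*h^2 + 4*h + 80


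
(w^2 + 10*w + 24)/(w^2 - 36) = (w + 4)/(w - 6)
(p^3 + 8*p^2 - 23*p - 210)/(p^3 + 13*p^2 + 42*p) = (p - 5)/p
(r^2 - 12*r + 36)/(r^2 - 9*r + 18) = (r - 6)/(r - 3)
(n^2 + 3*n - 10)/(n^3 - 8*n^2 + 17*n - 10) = (n + 5)/(n^2 - 6*n + 5)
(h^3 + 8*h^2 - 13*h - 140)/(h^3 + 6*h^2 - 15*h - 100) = (h + 7)/(h + 5)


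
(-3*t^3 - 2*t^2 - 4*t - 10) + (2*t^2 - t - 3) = -3*t^3 - 5*t - 13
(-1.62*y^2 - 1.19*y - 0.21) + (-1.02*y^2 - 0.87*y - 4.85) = -2.64*y^2 - 2.06*y - 5.06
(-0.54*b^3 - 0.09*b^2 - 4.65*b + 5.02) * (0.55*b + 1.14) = -0.297*b^4 - 0.6651*b^3 - 2.6601*b^2 - 2.54*b + 5.7228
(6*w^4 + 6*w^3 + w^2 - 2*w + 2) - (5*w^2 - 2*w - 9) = 6*w^4 + 6*w^3 - 4*w^2 + 11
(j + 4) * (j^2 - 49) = j^3 + 4*j^2 - 49*j - 196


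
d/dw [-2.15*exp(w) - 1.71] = -2.15*exp(w)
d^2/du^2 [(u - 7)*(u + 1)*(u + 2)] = 6*u - 8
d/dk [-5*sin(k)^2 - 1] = -5*sin(2*k)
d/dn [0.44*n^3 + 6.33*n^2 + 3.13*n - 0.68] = 1.32*n^2 + 12.66*n + 3.13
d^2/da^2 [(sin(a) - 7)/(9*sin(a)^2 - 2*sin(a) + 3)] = (-81*sin(a)^5 + 2250*sin(a)^4 - 54*sin(a)^3 - 4136*sin(a)^2 + 627*sin(a) + 334)/(9*sin(a)^2 - 2*sin(a) + 3)^3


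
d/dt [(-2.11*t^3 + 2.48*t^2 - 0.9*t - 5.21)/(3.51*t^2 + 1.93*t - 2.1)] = (-7.4061*t^4 - 8.1446*t^3 + 21.2384*t^2 + 26.1582*t + 11.9453)/(12.3201*t^4 + 13.5486*t^3 - 11.0171*t^2 - 8.106*t + 4.41)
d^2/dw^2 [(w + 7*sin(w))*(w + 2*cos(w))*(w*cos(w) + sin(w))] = -w^3*cos(w) - 7*w^2*sin(w) - 14*w^2*sin(2*w) - 4*w^2*cos(2*w) - 7*w*sin(w)/2 - 12*w*sin(2*w) - 63*w*sin(3*w)/2 + 10*w*cos(w) + 42*w*cos(2*w) + 2*sin(w) + 21*sin(2*w) + 7*cos(w)/2 + 6*cos(2*w) + 105*cos(3*w)/2 + 2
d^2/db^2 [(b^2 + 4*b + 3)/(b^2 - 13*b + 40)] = 2*(17*b^3 - 111*b^2 - 597*b + 4067)/(b^6 - 39*b^5 + 627*b^4 - 5317*b^3 + 25080*b^2 - 62400*b + 64000)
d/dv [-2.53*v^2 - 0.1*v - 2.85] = -5.06*v - 0.1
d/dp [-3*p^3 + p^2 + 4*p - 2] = -9*p^2 + 2*p + 4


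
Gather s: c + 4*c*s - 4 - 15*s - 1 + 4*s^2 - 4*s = c + 4*s^2 + s*(4*c - 19) - 5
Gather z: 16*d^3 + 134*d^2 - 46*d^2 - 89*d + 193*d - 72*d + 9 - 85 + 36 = 16*d^3 + 88*d^2 + 32*d - 40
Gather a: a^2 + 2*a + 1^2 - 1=a^2 + 2*a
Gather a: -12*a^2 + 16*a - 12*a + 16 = -12*a^2 + 4*a + 16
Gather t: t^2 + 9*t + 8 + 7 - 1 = t^2 + 9*t + 14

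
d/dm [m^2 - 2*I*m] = 2*m - 2*I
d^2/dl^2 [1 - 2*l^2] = -4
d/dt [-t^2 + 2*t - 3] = 2 - 2*t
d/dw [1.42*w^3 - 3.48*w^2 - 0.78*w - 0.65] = 4.26*w^2 - 6.96*w - 0.78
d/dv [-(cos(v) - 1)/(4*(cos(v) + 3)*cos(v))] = (-sin(v) + 3*sin(v)/cos(v)^2 + 2*tan(v))/(4*(cos(v) + 3)^2)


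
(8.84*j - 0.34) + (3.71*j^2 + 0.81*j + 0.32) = 3.71*j^2 + 9.65*j - 0.02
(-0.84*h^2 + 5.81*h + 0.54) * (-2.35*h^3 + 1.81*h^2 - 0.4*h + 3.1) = 1.974*h^5 - 15.1739*h^4 + 9.5831*h^3 - 3.9506*h^2 + 17.795*h + 1.674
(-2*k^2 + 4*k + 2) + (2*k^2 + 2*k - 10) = 6*k - 8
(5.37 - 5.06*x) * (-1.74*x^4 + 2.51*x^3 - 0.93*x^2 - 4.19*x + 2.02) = 8.8044*x^5 - 22.0444*x^4 + 18.1845*x^3 + 16.2073*x^2 - 32.7215*x + 10.8474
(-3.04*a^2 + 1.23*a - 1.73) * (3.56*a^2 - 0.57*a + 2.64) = -10.8224*a^4 + 6.1116*a^3 - 14.8855*a^2 + 4.2333*a - 4.5672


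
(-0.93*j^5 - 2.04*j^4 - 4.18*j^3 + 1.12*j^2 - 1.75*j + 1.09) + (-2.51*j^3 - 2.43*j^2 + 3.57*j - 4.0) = -0.93*j^5 - 2.04*j^4 - 6.69*j^3 - 1.31*j^2 + 1.82*j - 2.91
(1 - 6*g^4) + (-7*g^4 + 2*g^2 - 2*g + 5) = -13*g^4 + 2*g^2 - 2*g + 6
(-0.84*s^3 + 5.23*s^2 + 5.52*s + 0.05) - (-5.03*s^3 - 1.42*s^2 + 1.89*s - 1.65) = 4.19*s^3 + 6.65*s^2 + 3.63*s + 1.7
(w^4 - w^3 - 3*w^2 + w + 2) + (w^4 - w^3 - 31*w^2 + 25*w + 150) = 2*w^4 - 2*w^3 - 34*w^2 + 26*w + 152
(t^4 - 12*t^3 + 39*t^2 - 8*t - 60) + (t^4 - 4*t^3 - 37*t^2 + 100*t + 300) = 2*t^4 - 16*t^3 + 2*t^2 + 92*t + 240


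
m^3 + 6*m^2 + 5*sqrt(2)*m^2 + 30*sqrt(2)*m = m*(m + 6)*(m + 5*sqrt(2))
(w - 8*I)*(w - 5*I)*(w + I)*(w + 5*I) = w^4 - 7*I*w^3 + 33*w^2 - 175*I*w + 200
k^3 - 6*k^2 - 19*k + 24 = (k - 8)*(k - 1)*(k + 3)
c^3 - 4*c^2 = c^2*(c - 4)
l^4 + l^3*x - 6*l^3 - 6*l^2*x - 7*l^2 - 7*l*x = l*(l - 7)*(l + 1)*(l + x)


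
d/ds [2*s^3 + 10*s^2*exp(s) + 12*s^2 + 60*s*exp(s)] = 10*s^2*exp(s) + 6*s^2 + 80*s*exp(s) + 24*s + 60*exp(s)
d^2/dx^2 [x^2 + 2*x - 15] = 2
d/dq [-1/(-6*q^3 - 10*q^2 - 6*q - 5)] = 2*(-9*q^2 - 10*q - 3)/(6*q^3 + 10*q^2 + 6*q + 5)^2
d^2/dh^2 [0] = 0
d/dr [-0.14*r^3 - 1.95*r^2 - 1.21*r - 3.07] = -0.42*r^2 - 3.9*r - 1.21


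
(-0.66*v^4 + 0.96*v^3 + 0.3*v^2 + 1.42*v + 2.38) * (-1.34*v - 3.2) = 0.8844*v^5 + 0.8256*v^4 - 3.474*v^3 - 2.8628*v^2 - 7.7332*v - 7.616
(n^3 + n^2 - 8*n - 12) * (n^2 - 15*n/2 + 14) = n^5 - 13*n^4/2 - 3*n^3/2 + 62*n^2 - 22*n - 168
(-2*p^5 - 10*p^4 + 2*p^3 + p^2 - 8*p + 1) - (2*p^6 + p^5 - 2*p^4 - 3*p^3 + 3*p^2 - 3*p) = -2*p^6 - 3*p^5 - 8*p^4 + 5*p^3 - 2*p^2 - 5*p + 1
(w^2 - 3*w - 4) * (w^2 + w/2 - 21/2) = w^4 - 5*w^3/2 - 16*w^2 + 59*w/2 + 42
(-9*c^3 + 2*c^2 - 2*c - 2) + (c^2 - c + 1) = -9*c^3 + 3*c^2 - 3*c - 1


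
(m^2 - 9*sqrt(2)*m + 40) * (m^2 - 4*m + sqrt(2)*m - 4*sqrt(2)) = m^4 - 8*sqrt(2)*m^3 - 4*m^3 + 22*m^2 + 32*sqrt(2)*m^2 - 88*m + 40*sqrt(2)*m - 160*sqrt(2)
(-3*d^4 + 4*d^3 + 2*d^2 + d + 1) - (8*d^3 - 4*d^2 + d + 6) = -3*d^4 - 4*d^3 + 6*d^2 - 5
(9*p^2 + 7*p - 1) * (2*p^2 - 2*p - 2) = 18*p^4 - 4*p^3 - 34*p^2 - 12*p + 2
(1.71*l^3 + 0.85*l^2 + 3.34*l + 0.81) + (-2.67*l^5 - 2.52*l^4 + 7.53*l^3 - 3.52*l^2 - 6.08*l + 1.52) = -2.67*l^5 - 2.52*l^4 + 9.24*l^3 - 2.67*l^2 - 2.74*l + 2.33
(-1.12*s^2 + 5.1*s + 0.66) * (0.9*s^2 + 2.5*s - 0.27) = -1.008*s^4 + 1.79*s^3 + 13.6464*s^2 + 0.273*s - 0.1782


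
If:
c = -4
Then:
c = -4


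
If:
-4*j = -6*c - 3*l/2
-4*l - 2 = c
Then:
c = -4*l - 2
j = -45*l/8 - 3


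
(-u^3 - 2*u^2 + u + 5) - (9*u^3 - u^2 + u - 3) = -10*u^3 - u^2 + 8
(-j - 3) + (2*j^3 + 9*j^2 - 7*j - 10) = 2*j^3 + 9*j^2 - 8*j - 13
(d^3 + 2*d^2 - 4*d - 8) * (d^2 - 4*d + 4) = d^5 - 2*d^4 - 8*d^3 + 16*d^2 + 16*d - 32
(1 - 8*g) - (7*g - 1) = 2 - 15*g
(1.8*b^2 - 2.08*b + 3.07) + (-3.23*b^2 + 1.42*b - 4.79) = -1.43*b^2 - 0.66*b - 1.72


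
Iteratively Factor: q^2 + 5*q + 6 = (q + 2)*(q + 3)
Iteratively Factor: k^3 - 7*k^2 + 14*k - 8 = (k - 2)*(k^2 - 5*k + 4) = (k - 4)*(k - 2)*(k - 1)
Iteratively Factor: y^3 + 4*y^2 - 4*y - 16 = (y + 2)*(y^2 + 2*y - 8) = (y + 2)*(y + 4)*(y - 2)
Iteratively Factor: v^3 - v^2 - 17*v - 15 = (v + 1)*(v^2 - 2*v - 15) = (v - 5)*(v + 1)*(v + 3)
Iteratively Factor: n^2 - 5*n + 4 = (n - 1)*(n - 4)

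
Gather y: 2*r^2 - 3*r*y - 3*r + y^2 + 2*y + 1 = 2*r^2 - 3*r + y^2 + y*(2 - 3*r) + 1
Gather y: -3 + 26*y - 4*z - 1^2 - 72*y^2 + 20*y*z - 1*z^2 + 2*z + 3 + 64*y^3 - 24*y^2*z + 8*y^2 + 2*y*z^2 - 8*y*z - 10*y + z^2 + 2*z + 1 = 64*y^3 + y^2*(-24*z - 64) + y*(2*z^2 + 12*z + 16)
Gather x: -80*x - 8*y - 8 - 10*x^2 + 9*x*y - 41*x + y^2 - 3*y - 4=-10*x^2 + x*(9*y - 121) + y^2 - 11*y - 12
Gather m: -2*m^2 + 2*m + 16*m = -2*m^2 + 18*m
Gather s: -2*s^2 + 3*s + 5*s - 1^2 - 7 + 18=-2*s^2 + 8*s + 10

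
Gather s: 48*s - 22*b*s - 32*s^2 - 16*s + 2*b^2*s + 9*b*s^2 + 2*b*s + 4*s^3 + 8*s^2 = 4*s^3 + s^2*(9*b - 24) + s*(2*b^2 - 20*b + 32)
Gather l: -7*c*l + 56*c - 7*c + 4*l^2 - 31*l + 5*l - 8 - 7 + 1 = 49*c + 4*l^2 + l*(-7*c - 26) - 14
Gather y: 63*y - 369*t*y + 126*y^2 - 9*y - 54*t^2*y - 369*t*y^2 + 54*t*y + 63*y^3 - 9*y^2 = 63*y^3 + y^2*(117 - 369*t) + y*(-54*t^2 - 315*t + 54)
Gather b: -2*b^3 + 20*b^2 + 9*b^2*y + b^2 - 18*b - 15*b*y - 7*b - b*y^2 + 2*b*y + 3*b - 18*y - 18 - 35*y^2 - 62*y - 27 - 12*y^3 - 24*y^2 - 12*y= -2*b^3 + b^2*(9*y + 21) + b*(-y^2 - 13*y - 22) - 12*y^3 - 59*y^2 - 92*y - 45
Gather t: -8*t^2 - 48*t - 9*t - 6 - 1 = -8*t^2 - 57*t - 7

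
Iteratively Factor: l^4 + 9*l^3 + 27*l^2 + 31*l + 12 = (l + 3)*(l^3 + 6*l^2 + 9*l + 4) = (l + 1)*(l + 3)*(l^2 + 5*l + 4) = (l + 1)^2*(l + 3)*(l + 4)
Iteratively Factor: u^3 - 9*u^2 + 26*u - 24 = (u - 4)*(u^2 - 5*u + 6) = (u - 4)*(u - 2)*(u - 3)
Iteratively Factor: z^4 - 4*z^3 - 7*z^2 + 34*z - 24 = (z - 2)*(z^3 - 2*z^2 - 11*z + 12) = (z - 2)*(z + 3)*(z^2 - 5*z + 4) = (z - 4)*(z - 2)*(z + 3)*(z - 1)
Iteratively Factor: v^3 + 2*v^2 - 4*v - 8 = (v - 2)*(v^2 + 4*v + 4) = (v - 2)*(v + 2)*(v + 2)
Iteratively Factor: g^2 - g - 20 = (g - 5)*(g + 4)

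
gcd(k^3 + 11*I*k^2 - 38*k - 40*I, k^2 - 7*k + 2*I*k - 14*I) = k + 2*I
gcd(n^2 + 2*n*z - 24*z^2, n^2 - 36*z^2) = n + 6*z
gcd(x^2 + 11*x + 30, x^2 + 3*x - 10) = x + 5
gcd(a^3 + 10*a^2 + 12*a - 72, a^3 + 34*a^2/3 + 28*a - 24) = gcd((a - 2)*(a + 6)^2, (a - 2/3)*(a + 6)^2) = a^2 + 12*a + 36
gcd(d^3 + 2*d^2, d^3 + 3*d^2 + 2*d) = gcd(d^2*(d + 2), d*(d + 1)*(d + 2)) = d^2 + 2*d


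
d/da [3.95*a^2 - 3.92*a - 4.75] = 7.9*a - 3.92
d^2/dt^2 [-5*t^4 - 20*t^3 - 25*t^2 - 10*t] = -60*t^2 - 120*t - 50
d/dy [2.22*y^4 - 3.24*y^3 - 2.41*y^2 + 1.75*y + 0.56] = 8.88*y^3 - 9.72*y^2 - 4.82*y + 1.75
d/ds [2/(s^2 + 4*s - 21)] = 4*(-s - 2)/(s^2 + 4*s - 21)^2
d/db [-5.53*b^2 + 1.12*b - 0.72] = 1.12 - 11.06*b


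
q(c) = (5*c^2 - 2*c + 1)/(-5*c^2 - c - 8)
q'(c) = (10*c - 2)/(-5*c^2 - c - 8) + (10*c + 1)*(5*c^2 - 2*c + 1)/(-5*c^2 - c - 8)^2 = (-15*c^2 - 70*c + 17)/(25*c^4 + 10*c^3 + 81*c^2 + 16*c + 64)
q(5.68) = -0.86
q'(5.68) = -0.03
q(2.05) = -0.58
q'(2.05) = -0.20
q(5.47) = -0.86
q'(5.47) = -0.03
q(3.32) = -0.74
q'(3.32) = -0.09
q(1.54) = -0.46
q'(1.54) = -0.28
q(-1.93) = -0.95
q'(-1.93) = 0.16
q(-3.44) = -1.05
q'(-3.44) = 0.02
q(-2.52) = -1.02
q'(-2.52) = 0.07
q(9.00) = -0.92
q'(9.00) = -0.01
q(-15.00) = -1.03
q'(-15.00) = 0.00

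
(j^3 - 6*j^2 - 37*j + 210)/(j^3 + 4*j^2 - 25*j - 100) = (j^2 - j - 42)/(j^2 + 9*j + 20)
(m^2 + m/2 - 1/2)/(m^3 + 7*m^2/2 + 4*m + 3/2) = (2*m - 1)/(2*m^2 + 5*m + 3)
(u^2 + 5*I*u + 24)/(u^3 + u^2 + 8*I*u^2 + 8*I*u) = (u - 3*I)/(u*(u + 1))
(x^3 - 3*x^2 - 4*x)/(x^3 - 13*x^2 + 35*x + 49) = x*(x - 4)/(x^2 - 14*x + 49)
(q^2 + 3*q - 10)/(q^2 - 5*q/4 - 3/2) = 4*(q + 5)/(4*q + 3)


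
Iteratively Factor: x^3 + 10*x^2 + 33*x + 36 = (x + 4)*(x^2 + 6*x + 9) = (x + 3)*(x + 4)*(x + 3)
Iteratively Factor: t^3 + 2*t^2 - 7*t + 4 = (t + 4)*(t^2 - 2*t + 1) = (t - 1)*(t + 4)*(t - 1)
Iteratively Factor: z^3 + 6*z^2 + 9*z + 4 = (z + 4)*(z^2 + 2*z + 1) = (z + 1)*(z + 4)*(z + 1)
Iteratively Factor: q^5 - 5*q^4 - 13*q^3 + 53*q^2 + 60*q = (q - 4)*(q^4 - q^3 - 17*q^2 - 15*q) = q*(q - 4)*(q^3 - q^2 - 17*q - 15) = q*(q - 4)*(q + 1)*(q^2 - 2*q - 15) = q*(q - 4)*(q + 1)*(q + 3)*(q - 5)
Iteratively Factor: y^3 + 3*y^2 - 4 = (y - 1)*(y^2 + 4*y + 4) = (y - 1)*(y + 2)*(y + 2)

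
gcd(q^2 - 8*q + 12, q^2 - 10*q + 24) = q - 6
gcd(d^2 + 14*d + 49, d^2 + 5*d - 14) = d + 7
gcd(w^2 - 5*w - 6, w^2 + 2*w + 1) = w + 1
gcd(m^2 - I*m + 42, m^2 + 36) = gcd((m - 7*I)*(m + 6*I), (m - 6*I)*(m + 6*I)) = m + 6*I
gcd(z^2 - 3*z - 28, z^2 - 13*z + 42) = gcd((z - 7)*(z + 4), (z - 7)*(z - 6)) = z - 7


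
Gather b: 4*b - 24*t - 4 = 4*b - 24*t - 4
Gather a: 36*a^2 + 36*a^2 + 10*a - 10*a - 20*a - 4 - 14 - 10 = 72*a^2 - 20*a - 28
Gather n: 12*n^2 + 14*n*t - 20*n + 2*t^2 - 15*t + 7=12*n^2 + n*(14*t - 20) + 2*t^2 - 15*t + 7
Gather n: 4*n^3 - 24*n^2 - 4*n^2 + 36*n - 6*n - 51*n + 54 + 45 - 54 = 4*n^3 - 28*n^2 - 21*n + 45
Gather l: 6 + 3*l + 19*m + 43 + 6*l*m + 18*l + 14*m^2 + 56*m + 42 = l*(6*m + 21) + 14*m^2 + 75*m + 91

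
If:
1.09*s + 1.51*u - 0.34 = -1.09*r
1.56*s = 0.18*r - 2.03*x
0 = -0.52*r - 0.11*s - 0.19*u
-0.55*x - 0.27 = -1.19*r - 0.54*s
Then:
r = -0.08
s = 0.38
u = 0.01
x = -0.30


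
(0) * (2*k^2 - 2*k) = 0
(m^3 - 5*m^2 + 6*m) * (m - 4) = m^4 - 9*m^3 + 26*m^2 - 24*m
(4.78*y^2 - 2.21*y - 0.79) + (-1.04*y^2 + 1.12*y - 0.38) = 3.74*y^2 - 1.09*y - 1.17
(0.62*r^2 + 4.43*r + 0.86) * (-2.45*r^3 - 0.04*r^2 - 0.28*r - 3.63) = -1.519*r^5 - 10.8783*r^4 - 2.4578*r^3 - 3.5254*r^2 - 16.3217*r - 3.1218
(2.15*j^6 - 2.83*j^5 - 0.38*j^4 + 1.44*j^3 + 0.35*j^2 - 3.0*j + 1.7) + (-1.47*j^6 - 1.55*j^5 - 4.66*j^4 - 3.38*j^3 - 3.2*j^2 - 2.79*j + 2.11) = 0.68*j^6 - 4.38*j^5 - 5.04*j^4 - 1.94*j^3 - 2.85*j^2 - 5.79*j + 3.81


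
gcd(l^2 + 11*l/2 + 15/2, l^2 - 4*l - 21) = l + 3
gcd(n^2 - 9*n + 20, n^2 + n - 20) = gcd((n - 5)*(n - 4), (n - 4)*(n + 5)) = n - 4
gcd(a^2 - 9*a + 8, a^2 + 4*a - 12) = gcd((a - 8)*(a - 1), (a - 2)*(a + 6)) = 1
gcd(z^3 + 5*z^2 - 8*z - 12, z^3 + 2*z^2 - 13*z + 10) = z - 2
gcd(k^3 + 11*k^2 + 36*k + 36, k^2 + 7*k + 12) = k + 3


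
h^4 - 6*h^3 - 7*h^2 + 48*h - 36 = (h - 6)*(h - 2)*(h - 1)*(h + 3)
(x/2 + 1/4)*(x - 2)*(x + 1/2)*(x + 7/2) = x^4/2 + 5*x^3/4 - 21*x^2/8 - 53*x/16 - 7/8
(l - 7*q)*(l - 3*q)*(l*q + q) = l^3*q - 10*l^2*q^2 + l^2*q + 21*l*q^3 - 10*l*q^2 + 21*q^3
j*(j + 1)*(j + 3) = j^3 + 4*j^2 + 3*j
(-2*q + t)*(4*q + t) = -8*q^2 + 2*q*t + t^2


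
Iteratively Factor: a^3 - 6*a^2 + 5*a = (a - 1)*(a^2 - 5*a) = a*(a - 1)*(a - 5)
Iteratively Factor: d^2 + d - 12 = (d - 3)*(d + 4)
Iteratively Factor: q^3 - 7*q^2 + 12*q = (q)*(q^2 - 7*q + 12) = q*(q - 3)*(q - 4)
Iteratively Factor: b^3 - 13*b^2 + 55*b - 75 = (b - 3)*(b^2 - 10*b + 25) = (b - 5)*(b - 3)*(b - 5)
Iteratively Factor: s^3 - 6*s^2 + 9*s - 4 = (s - 1)*(s^2 - 5*s + 4) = (s - 1)^2*(s - 4)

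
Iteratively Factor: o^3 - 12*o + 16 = (o + 4)*(o^2 - 4*o + 4) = (o - 2)*(o + 4)*(o - 2)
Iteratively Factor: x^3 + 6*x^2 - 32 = (x + 4)*(x^2 + 2*x - 8) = (x - 2)*(x + 4)*(x + 4)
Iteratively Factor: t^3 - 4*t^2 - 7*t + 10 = (t - 1)*(t^2 - 3*t - 10) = (t - 1)*(t + 2)*(t - 5)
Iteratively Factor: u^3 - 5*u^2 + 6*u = (u)*(u^2 - 5*u + 6) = u*(u - 3)*(u - 2)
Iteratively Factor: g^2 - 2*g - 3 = (g + 1)*(g - 3)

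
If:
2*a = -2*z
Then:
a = -z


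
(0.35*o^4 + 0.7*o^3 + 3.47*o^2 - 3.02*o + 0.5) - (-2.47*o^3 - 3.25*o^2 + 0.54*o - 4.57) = 0.35*o^4 + 3.17*o^3 + 6.72*o^2 - 3.56*o + 5.07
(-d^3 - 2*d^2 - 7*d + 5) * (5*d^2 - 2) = -5*d^5 - 10*d^4 - 33*d^3 + 29*d^2 + 14*d - 10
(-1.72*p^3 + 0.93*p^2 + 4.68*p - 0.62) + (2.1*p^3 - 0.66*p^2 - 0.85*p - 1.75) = 0.38*p^3 + 0.27*p^2 + 3.83*p - 2.37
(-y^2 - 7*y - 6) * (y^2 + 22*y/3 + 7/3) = -y^4 - 43*y^3/3 - 179*y^2/3 - 181*y/3 - 14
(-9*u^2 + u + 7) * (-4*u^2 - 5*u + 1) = 36*u^4 + 41*u^3 - 42*u^2 - 34*u + 7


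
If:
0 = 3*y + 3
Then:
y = -1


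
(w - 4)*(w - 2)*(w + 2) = w^3 - 4*w^2 - 4*w + 16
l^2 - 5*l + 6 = (l - 3)*(l - 2)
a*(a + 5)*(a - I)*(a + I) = a^4 + 5*a^3 + a^2 + 5*a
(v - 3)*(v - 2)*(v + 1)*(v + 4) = v^4 - 15*v^2 + 10*v + 24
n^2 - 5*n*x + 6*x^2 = (n - 3*x)*(n - 2*x)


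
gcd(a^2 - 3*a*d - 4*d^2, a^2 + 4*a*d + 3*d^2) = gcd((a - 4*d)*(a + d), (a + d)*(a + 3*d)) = a + d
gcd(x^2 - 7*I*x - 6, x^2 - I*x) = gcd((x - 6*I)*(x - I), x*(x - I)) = x - I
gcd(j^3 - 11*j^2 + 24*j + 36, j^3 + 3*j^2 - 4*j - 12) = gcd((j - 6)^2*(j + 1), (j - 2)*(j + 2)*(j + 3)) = 1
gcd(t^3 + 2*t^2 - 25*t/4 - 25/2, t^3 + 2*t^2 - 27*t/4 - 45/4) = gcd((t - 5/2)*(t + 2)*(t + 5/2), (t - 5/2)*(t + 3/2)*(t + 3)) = t - 5/2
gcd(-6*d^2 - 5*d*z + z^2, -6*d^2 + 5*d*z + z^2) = 1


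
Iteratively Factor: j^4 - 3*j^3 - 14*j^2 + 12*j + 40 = (j + 2)*(j^3 - 5*j^2 - 4*j + 20) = (j - 5)*(j + 2)*(j^2 - 4) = (j - 5)*(j - 2)*(j + 2)*(j + 2)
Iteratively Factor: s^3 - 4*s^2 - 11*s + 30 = (s - 5)*(s^2 + s - 6) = (s - 5)*(s + 3)*(s - 2)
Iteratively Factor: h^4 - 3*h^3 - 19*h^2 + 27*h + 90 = (h + 2)*(h^3 - 5*h^2 - 9*h + 45) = (h + 2)*(h + 3)*(h^2 - 8*h + 15) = (h - 5)*(h + 2)*(h + 3)*(h - 3)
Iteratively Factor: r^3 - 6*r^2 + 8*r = (r - 4)*(r^2 - 2*r) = (r - 4)*(r - 2)*(r)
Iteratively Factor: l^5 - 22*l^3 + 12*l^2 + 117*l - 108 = (l + 4)*(l^4 - 4*l^3 - 6*l^2 + 36*l - 27) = (l - 1)*(l + 4)*(l^3 - 3*l^2 - 9*l + 27) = (l - 1)*(l + 3)*(l + 4)*(l^2 - 6*l + 9) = (l - 3)*(l - 1)*(l + 3)*(l + 4)*(l - 3)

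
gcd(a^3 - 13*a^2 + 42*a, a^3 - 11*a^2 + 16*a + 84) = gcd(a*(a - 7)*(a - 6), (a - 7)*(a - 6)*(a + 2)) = a^2 - 13*a + 42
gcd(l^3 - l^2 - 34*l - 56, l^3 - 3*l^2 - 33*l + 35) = l - 7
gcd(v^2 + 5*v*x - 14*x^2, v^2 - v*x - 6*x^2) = 1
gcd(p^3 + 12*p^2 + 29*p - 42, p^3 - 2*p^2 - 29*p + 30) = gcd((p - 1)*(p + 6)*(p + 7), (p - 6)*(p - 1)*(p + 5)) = p - 1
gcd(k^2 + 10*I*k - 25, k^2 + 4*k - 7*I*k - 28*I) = 1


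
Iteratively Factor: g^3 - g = (g + 1)*(g^2 - g) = (g - 1)*(g + 1)*(g)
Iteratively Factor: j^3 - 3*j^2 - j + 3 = (j + 1)*(j^2 - 4*j + 3) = (j - 3)*(j + 1)*(j - 1)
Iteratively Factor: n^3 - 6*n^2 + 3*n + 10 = (n - 2)*(n^2 - 4*n - 5) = (n - 5)*(n - 2)*(n + 1)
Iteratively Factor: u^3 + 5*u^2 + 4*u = (u)*(u^2 + 5*u + 4) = u*(u + 1)*(u + 4)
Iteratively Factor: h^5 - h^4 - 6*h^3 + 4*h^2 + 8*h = (h - 2)*(h^4 + h^3 - 4*h^2 - 4*h) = (h - 2)*(h + 1)*(h^3 - 4*h) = h*(h - 2)*(h + 1)*(h^2 - 4) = h*(h - 2)*(h + 1)*(h + 2)*(h - 2)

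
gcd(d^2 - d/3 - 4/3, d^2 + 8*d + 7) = d + 1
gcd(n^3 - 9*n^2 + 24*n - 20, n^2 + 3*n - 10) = n - 2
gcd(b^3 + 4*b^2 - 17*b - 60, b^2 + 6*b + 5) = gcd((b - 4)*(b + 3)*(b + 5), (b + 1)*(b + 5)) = b + 5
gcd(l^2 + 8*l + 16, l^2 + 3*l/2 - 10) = l + 4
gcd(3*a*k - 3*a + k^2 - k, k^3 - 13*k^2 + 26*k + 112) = 1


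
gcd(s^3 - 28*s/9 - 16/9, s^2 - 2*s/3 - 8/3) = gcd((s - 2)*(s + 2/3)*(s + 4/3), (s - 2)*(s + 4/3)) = s^2 - 2*s/3 - 8/3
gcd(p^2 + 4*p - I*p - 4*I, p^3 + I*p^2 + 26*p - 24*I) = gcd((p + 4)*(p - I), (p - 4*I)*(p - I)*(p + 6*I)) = p - I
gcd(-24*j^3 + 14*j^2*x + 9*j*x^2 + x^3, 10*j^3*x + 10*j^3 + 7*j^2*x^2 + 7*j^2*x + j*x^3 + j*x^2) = 1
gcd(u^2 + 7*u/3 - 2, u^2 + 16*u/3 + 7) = u + 3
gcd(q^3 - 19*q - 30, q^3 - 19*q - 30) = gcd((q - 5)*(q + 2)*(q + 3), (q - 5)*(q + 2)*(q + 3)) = q^3 - 19*q - 30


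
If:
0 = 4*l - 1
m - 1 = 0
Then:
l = 1/4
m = 1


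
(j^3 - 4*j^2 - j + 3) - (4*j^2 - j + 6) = j^3 - 8*j^2 - 3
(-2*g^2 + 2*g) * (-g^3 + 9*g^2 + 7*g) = 2*g^5 - 20*g^4 + 4*g^3 + 14*g^2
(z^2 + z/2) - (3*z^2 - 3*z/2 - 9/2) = -2*z^2 + 2*z + 9/2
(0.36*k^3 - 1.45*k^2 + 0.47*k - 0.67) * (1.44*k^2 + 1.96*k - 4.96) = 0.5184*k^5 - 1.3824*k^4 - 3.9508*k^3 + 7.1484*k^2 - 3.6444*k + 3.3232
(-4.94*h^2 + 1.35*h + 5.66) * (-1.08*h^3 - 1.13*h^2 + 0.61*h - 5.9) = 5.3352*h^5 + 4.1242*h^4 - 10.6517*h^3 + 23.5737*h^2 - 4.5124*h - 33.394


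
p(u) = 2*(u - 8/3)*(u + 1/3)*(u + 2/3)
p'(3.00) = 29.11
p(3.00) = 8.15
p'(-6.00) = 251.11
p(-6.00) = -523.85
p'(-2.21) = 39.15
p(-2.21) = -28.25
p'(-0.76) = 3.64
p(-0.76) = -0.27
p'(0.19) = -5.94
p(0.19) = -2.22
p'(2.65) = 19.58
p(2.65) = -0.33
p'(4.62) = 92.38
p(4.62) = 102.30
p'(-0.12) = -4.00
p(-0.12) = -0.65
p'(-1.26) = 13.04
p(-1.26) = -4.32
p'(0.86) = -6.18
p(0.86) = -6.58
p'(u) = 2*(u - 8/3)*(u + 1/3) + 2*(u - 8/3)*(u + 2/3) + 2*(u + 1/3)*(u + 2/3) = 6*u^2 - 20*u/3 - 44/9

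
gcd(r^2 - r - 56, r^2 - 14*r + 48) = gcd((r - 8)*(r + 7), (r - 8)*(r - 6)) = r - 8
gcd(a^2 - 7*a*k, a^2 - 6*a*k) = a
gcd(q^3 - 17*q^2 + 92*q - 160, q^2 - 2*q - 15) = q - 5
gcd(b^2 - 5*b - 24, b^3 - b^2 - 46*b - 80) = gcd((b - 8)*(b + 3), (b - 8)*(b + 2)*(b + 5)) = b - 8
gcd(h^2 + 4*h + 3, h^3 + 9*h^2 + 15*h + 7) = h + 1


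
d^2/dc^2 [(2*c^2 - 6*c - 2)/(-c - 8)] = -348/(c^3 + 24*c^2 + 192*c + 512)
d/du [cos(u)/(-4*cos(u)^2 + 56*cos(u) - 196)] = -(cos(u) + 7)*sin(u)/(4*(cos(u) - 7)^3)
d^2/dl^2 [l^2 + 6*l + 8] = 2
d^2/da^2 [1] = 0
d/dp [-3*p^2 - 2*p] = -6*p - 2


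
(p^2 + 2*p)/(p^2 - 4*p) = (p + 2)/(p - 4)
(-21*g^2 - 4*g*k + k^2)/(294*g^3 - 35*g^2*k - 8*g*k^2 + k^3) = (-3*g - k)/(42*g^2 + g*k - k^2)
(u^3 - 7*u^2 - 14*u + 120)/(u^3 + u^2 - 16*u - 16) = (u^2 - 11*u + 30)/(u^2 - 3*u - 4)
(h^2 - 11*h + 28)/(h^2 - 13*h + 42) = (h - 4)/(h - 6)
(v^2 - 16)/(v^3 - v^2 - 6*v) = (16 - v^2)/(v*(-v^2 + v + 6))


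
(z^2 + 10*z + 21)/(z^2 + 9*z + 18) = (z + 7)/(z + 6)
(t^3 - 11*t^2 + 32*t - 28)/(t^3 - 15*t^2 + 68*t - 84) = (t - 2)/(t - 6)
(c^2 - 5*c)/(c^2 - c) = (c - 5)/(c - 1)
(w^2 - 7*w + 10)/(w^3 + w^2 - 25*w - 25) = (w - 2)/(w^2 + 6*w + 5)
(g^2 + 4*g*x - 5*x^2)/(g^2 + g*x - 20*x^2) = (-g + x)/(-g + 4*x)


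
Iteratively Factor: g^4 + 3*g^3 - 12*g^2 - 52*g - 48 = (g + 2)*(g^3 + g^2 - 14*g - 24) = (g - 4)*(g + 2)*(g^2 + 5*g + 6) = (g - 4)*(g + 2)*(g + 3)*(g + 2)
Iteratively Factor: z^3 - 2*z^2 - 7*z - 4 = (z - 4)*(z^2 + 2*z + 1) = (z - 4)*(z + 1)*(z + 1)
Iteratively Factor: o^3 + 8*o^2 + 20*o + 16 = (o + 2)*(o^2 + 6*o + 8) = (o + 2)^2*(o + 4)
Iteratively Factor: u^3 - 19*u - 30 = (u + 2)*(u^2 - 2*u - 15) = (u + 2)*(u + 3)*(u - 5)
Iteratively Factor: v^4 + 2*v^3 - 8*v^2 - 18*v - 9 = (v + 1)*(v^3 + v^2 - 9*v - 9) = (v - 3)*(v + 1)*(v^2 + 4*v + 3) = (v - 3)*(v + 1)^2*(v + 3)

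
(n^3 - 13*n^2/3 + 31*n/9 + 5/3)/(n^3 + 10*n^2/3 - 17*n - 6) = (n - 5/3)/(n + 6)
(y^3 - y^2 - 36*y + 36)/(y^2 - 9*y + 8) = (y^2 - 36)/(y - 8)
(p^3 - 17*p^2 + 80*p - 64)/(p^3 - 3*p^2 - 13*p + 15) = (p^2 - 16*p + 64)/(p^2 - 2*p - 15)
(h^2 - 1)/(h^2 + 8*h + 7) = (h - 1)/(h + 7)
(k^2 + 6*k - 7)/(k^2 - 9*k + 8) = (k + 7)/(k - 8)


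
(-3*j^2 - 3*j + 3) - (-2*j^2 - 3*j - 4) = 7 - j^2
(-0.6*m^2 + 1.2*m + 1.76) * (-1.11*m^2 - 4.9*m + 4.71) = 0.666*m^4 + 1.608*m^3 - 10.6596*m^2 - 2.972*m + 8.2896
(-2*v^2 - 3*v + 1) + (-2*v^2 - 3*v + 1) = -4*v^2 - 6*v + 2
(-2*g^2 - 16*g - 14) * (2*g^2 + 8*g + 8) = -4*g^4 - 48*g^3 - 172*g^2 - 240*g - 112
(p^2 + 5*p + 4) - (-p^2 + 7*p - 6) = 2*p^2 - 2*p + 10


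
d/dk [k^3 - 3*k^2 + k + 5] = 3*k^2 - 6*k + 1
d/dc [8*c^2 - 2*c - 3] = 16*c - 2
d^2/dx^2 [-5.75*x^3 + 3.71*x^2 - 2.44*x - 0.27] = 7.42 - 34.5*x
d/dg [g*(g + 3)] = 2*g + 3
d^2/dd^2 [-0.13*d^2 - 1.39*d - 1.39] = -0.260000000000000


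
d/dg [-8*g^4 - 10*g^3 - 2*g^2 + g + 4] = -32*g^3 - 30*g^2 - 4*g + 1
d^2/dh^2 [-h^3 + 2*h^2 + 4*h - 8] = 4 - 6*h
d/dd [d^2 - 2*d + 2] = 2*d - 2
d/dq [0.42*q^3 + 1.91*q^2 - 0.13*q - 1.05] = 1.26*q^2 + 3.82*q - 0.13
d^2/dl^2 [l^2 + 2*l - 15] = 2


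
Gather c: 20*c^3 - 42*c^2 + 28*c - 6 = 20*c^3 - 42*c^2 + 28*c - 6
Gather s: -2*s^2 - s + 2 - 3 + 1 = -2*s^2 - s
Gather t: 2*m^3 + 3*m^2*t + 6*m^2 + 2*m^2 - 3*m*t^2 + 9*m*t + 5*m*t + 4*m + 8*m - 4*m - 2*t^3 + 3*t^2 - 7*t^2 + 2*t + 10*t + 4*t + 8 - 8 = 2*m^3 + 8*m^2 + 8*m - 2*t^3 + t^2*(-3*m - 4) + t*(3*m^2 + 14*m + 16)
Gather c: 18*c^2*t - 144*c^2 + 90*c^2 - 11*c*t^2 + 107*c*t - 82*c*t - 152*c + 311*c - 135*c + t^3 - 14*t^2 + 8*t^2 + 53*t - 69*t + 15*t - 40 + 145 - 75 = c^2*(18*t - 54) + c*(-11*t^2 + 25*t + 24) + t^3 - 6*t^2 - t + 30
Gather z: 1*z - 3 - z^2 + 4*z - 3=-z^2 + 5*z - 6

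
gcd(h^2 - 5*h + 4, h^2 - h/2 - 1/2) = h - 1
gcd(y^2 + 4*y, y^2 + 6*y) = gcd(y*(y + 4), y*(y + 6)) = y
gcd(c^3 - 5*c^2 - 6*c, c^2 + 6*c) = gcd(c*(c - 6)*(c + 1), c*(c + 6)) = c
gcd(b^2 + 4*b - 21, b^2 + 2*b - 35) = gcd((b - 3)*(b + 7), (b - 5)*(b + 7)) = b + 7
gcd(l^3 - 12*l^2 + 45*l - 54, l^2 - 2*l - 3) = l - 3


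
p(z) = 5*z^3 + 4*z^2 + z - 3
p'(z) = 15*z^2 + 8*z + 1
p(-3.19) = -127.79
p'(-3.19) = 128.12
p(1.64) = 31.45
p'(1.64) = 54.46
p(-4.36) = -345.73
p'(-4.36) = 251.26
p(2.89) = 153.99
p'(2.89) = 149.40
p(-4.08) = -280.08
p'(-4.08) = 218.06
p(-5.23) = -614.10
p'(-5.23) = 369.45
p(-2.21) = -39.64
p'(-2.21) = 56.58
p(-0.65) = -3.33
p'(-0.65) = 2.14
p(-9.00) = -3333.00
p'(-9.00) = 1144.00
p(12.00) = 9225.00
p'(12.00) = 2257.00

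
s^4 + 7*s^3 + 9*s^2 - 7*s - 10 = (s - 1)*(s + 1)*(s + 2)*(s + 5)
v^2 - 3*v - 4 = (v - 4)*(v + 1)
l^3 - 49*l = l*(l - 7)*(l + 7)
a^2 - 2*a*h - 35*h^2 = (a - 7*h)*(a + 5*h)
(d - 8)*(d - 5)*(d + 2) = d^3 - 11*d^2 + 14*d + 80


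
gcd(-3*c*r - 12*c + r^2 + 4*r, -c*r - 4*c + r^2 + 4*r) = r + 4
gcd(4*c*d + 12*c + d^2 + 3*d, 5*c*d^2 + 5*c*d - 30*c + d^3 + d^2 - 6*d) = d + 3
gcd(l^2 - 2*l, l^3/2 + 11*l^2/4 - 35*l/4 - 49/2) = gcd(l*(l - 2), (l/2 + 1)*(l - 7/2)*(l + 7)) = 1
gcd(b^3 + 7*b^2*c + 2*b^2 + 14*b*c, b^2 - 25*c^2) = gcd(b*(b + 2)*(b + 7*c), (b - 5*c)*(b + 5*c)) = 1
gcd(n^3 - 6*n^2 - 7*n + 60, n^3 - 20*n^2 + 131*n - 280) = n - 5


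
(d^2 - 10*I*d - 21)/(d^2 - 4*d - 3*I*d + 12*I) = (d - 7*I)/(d - 4)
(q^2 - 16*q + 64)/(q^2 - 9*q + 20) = (q^2 - 16*q + 64)/(q^2 - 9*q + 20)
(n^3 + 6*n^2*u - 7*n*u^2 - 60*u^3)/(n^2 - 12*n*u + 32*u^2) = (n^3 + 6*n^2*u - 7*n*u^2 - 60*u^3)/(n^2 - 12*n*u + 32*u^2)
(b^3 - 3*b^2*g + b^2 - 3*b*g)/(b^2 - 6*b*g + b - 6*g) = b*(b - 3*g)/(b - 6*g)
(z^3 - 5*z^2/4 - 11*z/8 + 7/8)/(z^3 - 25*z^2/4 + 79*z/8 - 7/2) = (z + 1)/(z - 4)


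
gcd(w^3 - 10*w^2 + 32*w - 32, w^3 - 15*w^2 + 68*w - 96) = w - 4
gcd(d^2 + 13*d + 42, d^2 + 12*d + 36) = d + 6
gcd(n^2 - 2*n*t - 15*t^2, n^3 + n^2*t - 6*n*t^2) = n + 3*t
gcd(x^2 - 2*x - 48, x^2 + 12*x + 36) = x + 6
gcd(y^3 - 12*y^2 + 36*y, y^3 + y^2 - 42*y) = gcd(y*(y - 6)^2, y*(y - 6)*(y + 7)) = y^2 - 6*y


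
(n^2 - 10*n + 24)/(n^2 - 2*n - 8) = (n - 6)/(n + 2)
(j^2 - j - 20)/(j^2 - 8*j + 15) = (j + 4)/(j - 3)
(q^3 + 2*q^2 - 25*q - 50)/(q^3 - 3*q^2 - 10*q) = (q + 5)/q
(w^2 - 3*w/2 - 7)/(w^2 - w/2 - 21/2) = (w + 2)/(w + 3)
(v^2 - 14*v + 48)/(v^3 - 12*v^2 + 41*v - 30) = (v - 8)/(v^2 - 6*v + 5)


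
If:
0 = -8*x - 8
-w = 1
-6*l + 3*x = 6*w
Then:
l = 1/2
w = -1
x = -1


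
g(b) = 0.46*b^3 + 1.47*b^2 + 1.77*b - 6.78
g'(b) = 1.38*b^2 + 2.94*b + 1.77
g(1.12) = -2.31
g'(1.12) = 6.79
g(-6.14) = -68.71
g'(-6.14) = 35.74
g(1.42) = 0.01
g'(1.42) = 8.73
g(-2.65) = -9.71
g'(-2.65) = 3.67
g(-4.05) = -20.39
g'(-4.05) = 12.50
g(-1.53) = -7.69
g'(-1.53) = 0.50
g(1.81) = 3.97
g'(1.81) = 11.61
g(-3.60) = -15.56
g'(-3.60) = 9.07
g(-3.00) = -11.28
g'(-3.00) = 5.37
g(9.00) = 463.56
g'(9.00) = 140.01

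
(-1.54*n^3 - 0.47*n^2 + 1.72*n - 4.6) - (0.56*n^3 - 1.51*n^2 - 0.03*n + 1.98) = -2.1*n^3 + 1.04*n^2 + 1.75*n - 6.58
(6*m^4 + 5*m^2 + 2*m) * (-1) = -6*m^4 - 5*m^2 - 2*m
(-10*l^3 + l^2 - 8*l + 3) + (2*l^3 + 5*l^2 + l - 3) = -8*l^3 + 6*l^2 - 7*l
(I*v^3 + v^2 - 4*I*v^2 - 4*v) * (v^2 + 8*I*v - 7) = I*v^5 - 7*v^4 - 4*I*v^4 + 28*v^3 + I*v^3 - 7*v^2 - 4*I*v^2 + 28*v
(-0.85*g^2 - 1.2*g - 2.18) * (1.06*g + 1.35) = -0.901*g^3 - 2.4195*g^2 - 3.9308*g - 2.943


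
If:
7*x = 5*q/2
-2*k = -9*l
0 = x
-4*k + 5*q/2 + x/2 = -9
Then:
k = 9/4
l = 1/2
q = 0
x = 0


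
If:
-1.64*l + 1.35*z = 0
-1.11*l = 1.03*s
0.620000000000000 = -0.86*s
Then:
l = 0.67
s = -0.72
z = 0.81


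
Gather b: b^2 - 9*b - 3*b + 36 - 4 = b^2 - 12*b + 32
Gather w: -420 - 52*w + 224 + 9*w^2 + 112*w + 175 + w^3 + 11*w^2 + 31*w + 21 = w^3 + 20*w^2 + 91*w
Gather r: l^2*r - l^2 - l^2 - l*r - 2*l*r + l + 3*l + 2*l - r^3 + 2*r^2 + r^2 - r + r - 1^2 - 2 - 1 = -2*l^2 + 6*l - r^3 + 3*r^2 + r*(l^2 - 3*l) - 4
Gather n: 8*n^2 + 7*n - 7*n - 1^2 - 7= 8*n^2 - 8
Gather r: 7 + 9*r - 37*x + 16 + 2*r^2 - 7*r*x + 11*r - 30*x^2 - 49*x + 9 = 2*r^2 + r*(20 - 7*x) - 30*x^2 - 86*x + 32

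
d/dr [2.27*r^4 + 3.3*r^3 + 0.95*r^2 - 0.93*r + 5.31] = 9.08*r^3 + 9.9*r^2 + 1.9*r - 0.93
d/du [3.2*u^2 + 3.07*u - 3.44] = 6.4*u + 3.07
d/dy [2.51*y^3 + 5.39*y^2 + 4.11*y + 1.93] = 7.53*y^2 + 10.78*y + 4.11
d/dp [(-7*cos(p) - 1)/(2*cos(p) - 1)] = -9*sin(p)/(2*cos(p) - 1)^2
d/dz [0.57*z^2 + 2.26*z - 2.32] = 1.14*z + 2.26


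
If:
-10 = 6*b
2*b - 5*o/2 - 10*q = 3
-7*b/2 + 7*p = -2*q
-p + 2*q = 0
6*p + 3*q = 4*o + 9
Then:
No Solution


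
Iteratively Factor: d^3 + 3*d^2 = (d + 3)*(d^2) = d*(d + 3)*(d)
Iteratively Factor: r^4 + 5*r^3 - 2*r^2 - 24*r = (r + 3)*(r^3 + 2*r^2 - 8*r) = r*(r + 3)*(r^2 + 2*r - 8) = r*(r - 2)*(r + 3)*(r + 4)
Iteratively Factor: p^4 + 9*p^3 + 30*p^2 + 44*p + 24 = (p + 3)*(p^3 + 6*p^2 + 12*p + 8) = (p + 2)*(p + 3)*(p^2 + 4*p + 4) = (p + 2)^2*(p + 3)*(p + 2)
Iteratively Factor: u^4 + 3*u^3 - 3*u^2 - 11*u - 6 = (u - 2)*(u^3 + 5*u^2 + 7*u + 3) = (u - 2)*(u + 3)*(u^2 + 2*u + 1) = (u - 2)*(u + 1)*(u + 3)*(u + 1)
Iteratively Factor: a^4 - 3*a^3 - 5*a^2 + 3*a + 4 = (a - 4)*(a^3 + a^2 - a - 1) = (a - 4)*(a - 1)*(a^2 + 2*a + 1) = (a - 4)*(a - 1)*(a + 1)*(a + 1)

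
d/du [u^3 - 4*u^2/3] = u*(9*u - 8)/3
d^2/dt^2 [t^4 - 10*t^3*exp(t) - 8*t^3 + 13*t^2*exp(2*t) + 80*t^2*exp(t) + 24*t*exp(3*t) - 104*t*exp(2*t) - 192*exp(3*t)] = -10*t^3*exp(t) + 52*t^2*exp(2*t) + 20*t^2*exp(t) + 12*t^2 + 216*t*exp(3*t) - 312*t*exp(2*t) + 260*t*exp(t) - 48*t - 1584*exp(3*t) - 390*exp(2*t) + 160*exp(t)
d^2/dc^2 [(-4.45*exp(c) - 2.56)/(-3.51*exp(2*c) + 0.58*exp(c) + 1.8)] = (54.824445*exp(4*c) + 135.217134*exp(3*c) + 153.055656*exp(2*c) + 60.911704*exp(c) + 11.74536)*exp(c)/(43.243551*exp(6*c) - 21.436974*exp(5*c) - 62.986248*exp(4*c) + 21.791528*exp(3*c) + 32.30064*exp(2*c) - 5.6376*exp(c) - 5.832)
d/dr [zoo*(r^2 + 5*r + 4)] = zoo*(r + 1)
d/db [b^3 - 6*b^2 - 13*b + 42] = 3*b^2 - 12*b - 13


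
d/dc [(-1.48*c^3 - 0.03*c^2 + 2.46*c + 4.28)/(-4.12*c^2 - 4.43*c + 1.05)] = (6.0976*c^4 + 13.1128*c^3 + 5.6061*c^2 + 35.2042*c + 21.5434)/(16.9744*c^4 + 36.5032*c^3 + 10.9729*c^2 - 9.303*c + 1.1025)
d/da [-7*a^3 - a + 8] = -21*a^2 - 1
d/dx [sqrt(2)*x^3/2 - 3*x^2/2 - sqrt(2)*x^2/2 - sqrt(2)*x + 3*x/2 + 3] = 3*sqrt(2)*x^2/2 - 3*x - sqrt(2)*x - sqrt(2) + 3/2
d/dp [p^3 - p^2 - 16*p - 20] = 3*p^2 - 2*p - 16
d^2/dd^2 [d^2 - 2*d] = 2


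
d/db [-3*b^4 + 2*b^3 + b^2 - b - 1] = -12*b^3 + 6*b^2 + 2*b - 1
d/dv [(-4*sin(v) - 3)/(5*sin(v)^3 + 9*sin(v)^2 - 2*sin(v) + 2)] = (40*sin(v)^3 + 81*sin(v)^2 + 54*sin(v) - 14)*cos(v)/(5*sin(v)^3 + 9*sin(v)^2 - 2*sin(v) + 2)^2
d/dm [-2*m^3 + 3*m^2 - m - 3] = -6*m^2 + 6*m - 1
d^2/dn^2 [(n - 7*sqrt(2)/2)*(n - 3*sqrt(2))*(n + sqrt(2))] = 6*n - 11*sqrt(2)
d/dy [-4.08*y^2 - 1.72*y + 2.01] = -8.16*y - 1.72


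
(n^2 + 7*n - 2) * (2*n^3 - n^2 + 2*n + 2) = 2*n^5 + 13*n^4 - 9*n^3 + 18*n^2 + 10*n - 4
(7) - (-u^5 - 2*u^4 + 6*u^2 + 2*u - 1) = u^5 + 2*u^4 - 6*u^2 - 2*u + 8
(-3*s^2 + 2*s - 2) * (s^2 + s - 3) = -3*s^4 - s^3 + 9*s^2 - 8*s + 6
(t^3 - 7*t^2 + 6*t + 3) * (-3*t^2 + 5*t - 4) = -3*t^5 + 26*t^4 - 57*t^3 + 49*t^2 - 9*t - 12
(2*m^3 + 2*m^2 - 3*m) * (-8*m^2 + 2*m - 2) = -16*m^5 - 12*m^4 + 24*m^3 - 10*m^2 + 6*m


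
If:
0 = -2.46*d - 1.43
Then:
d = -0.58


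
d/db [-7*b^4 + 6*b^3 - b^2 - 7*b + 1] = -28*b^3 + 18*b^2 - 2*b - 7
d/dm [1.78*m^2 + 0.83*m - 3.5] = 3.56*m + 0.83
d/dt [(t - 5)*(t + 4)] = 2*t - 1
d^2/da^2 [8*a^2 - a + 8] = 16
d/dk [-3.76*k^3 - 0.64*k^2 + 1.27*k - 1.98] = -11.28*k^2 - 1.28*k + 1.27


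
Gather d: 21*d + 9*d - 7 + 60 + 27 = 30*d + 80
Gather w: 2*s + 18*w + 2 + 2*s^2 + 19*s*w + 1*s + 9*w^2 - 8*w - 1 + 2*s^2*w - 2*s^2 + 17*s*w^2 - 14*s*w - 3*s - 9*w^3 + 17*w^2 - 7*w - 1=-9*w^3 + w^2*(17*s + 26) + w*(2*s^2 + 5*s + 3)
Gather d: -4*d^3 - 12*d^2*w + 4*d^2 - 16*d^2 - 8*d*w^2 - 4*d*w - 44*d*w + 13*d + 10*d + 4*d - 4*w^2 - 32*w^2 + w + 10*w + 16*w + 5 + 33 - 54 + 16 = -4*d^3 + d^2*(-12*w - 12) + d*(-8*w^2 - 48*w + 27) - 36*w^2 + 27*w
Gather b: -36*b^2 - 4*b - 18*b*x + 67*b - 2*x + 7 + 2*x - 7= -36*b^2 + b*(63 - 18*x)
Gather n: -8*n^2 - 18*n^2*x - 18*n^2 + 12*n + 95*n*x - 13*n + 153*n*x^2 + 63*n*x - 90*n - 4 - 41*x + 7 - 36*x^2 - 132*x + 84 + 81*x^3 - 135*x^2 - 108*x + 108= n^2*(-18*x - 26) + n*(153*x^2 + 158*x - 91) + 81*x^3 - 171*x^2 - 281*x + 195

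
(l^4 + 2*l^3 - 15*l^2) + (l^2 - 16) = l^4 + 2*l^3 - 14*l^2 - 16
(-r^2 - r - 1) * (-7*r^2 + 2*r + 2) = 7*r^4 + 5*r^3 + 3*r^2 - 4*r - 2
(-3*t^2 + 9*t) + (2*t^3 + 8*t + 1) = 2*t^3 - 3*t^2 + 17*t + 1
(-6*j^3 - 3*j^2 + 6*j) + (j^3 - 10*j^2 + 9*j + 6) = -5*j^3 - 13*j^2 + 15*j + 6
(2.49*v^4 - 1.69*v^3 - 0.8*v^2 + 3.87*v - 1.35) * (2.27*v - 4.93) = 5.6523*v^5 - 16.112*v^4 + 6.5157*v^3 + 12.7289*v^2 - 22.1436*v + 6.6555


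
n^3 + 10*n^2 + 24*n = n*(n + 4)*(n + 6)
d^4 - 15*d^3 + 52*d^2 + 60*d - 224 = (d - 8)*(d - 7)*(d - 2)*(d + 2)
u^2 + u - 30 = (u - 5)*(u + 6)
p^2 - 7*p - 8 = (p - 8)*(p + 1)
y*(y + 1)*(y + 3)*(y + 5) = y^4 + 9*y^3 + 23*y^2 + 15*y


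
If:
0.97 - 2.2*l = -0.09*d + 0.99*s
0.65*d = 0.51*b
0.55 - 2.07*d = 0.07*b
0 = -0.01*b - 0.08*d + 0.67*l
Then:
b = 0.32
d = 0.25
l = 0.04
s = 0.92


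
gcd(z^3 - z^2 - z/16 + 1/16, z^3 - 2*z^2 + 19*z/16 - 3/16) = z^2 - 5*z/4 + 1/4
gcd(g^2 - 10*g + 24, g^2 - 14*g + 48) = g - 6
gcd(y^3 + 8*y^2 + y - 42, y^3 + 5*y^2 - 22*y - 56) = y + 7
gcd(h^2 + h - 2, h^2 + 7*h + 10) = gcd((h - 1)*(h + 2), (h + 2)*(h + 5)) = h + 2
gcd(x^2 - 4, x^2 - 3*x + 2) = x - 2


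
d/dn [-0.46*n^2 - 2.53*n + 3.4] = -0.92*n - 2.53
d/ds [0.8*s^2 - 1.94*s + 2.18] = 1.6*s - 1.94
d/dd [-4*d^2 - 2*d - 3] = -8*d - 2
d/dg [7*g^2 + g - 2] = 14*g + 1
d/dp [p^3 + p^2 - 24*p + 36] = 3*p^2 + 2*p - 24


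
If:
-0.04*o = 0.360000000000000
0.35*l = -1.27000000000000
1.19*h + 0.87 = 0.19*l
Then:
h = -1.31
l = -3.63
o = -9.00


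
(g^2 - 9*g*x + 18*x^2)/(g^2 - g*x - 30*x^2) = (g - 3*x)/(g + 5*x)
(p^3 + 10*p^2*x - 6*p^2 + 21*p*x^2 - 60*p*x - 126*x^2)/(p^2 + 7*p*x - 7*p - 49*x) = (p^2 + 3*p*x - 6*p - 18*x)/(p - 7)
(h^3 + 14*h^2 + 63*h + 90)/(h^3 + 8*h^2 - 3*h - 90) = (h + 3)/(h - 3)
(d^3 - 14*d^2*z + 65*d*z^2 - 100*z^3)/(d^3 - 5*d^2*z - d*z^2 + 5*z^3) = (-d^2 + 9*d*z - 20*z^2)/(-d^2 + z^2)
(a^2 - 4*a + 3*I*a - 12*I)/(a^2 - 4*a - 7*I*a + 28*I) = (a + 3*I)/(a - 7*I)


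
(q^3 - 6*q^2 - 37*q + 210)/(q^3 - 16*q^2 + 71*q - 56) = (q^2 + q - 30)/(q^2 - 9*q + 8)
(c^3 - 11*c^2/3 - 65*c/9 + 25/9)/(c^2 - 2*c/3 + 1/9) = (3*c^2 - 10*c - 25)/(3*c - 1)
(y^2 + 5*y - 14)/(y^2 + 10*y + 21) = (y - 2)/(y + 3)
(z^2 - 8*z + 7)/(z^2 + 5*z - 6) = (z - 7)/(z + 6)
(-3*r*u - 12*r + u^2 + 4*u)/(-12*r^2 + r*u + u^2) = (u + 4)/(4*r + u)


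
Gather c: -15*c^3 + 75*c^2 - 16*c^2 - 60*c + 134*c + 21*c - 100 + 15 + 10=-15*c^3 + 59*c^2 + 95*c - 75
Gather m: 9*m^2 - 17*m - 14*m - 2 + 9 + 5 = 9*m^2 - 31*m + 12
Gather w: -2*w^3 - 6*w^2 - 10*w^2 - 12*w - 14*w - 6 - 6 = -2*w^3 - 16*w^2 - 26*w - 12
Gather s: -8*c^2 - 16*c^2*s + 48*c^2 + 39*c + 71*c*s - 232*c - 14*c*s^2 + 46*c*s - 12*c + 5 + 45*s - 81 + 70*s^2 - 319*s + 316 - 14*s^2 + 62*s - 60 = 40*c^2 - 205*c + s^2*(56 - 14*c) + s*(-16*c^2 + 117*c - 212) + 180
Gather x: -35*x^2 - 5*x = -35*x^2 - 5*x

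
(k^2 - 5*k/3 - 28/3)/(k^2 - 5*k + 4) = (k + 7/3)/(k - 1)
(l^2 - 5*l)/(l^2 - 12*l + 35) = l/(l - 7)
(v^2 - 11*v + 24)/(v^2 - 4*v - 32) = (v - 3)/(v + 4)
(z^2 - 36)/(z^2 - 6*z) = (z + 6)/z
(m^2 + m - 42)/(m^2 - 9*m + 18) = (m + 7)/(m - 3)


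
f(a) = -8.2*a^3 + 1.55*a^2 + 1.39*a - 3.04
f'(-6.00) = -902.81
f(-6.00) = 1815.62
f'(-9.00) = -2019.11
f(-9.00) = 6087.80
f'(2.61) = -158.10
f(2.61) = -134.65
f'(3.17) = -235.99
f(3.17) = -244.27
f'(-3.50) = -310.81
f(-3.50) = 362.66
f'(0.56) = -4.59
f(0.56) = -3.22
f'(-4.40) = -488.51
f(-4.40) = 719.36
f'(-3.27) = -271.79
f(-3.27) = 295.71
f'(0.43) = -1.83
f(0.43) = -2.81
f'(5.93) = -845.28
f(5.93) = -1650.22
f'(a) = -24.6*a^2 + 3.1*a + 1.39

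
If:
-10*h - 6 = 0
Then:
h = -3/5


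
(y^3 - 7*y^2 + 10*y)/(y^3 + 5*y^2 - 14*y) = (y - 5)/(y + 7)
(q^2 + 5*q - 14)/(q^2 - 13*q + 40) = (q^2 + 5*q - 14)/(q^2 - 13*q + 40)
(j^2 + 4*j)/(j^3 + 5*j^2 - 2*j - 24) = j/(j^2 + j - 6)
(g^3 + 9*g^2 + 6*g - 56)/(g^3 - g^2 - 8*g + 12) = (g^2 + 11*g + 28)/(g^2 + g - 6)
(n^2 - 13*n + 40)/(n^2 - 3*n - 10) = (n - 8)/(n + 2)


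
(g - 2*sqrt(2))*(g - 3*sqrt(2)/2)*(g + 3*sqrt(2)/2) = g^3 - 2*sqrt(2)*g^2 - 9*g/2 + 9*sqrt(2)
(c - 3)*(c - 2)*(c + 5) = c^3 - 19*c + 30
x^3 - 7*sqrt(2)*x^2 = x^2*(x - 7*sqrt(2))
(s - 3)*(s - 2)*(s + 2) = s^3 - 3*s^2 - 4*s + 12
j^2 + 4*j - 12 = (j - 2)*(j + 6)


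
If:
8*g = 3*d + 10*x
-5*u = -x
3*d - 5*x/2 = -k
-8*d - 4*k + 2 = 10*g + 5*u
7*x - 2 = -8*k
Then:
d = 28/2229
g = 248/2229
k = 391/2229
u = 38/2229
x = 190/2229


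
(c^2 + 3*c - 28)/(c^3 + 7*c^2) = (c - 4)/c^2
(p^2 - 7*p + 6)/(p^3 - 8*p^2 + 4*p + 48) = (p - 1)/(p^2 - 2*p - 8)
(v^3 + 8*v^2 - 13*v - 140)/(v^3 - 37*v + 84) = (v + 5)/(v - 3)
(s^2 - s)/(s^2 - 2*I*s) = (s - 1)/(s - 2*I)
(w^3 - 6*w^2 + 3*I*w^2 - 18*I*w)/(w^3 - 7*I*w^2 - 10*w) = (w^2 + 3*w*(-2 + I) - 18*I)/(w^2 - 7*I*w - 10)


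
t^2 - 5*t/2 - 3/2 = (t - 3)*(t + 1/2)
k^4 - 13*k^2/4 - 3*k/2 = k*(k - 2)*(k + 1/2)*(k + 3/2)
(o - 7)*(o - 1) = o^2 - 8*o + 7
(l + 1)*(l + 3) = l^2 + 4*l + 3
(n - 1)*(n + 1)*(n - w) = n^3 - n^2*w - n + w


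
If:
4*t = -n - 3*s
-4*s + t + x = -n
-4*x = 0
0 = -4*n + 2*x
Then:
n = 0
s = 0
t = 0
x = 0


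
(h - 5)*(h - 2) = h^2 - 7*h + 10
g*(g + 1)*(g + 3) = g^3 + 4*g^2 + 3*g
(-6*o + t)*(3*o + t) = -18*o^2 - 3*o*t + t^2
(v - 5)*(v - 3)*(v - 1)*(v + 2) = v^4 - 7*v^3 + 5*v^2 + 31*v - 30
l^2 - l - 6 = (l - 3)*(l + 2)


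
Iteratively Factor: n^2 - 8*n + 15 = (n - 3)*(n - 5)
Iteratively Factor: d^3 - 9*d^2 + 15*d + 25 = (d - 5)*(d^2 - 4*d - 5) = (d - 5)*(d + 1)*(d - 5)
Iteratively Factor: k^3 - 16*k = (k - 4)*(k^2 + 4*k) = k*(k - 4)*(k + 4)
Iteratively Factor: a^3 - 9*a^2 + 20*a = (a - 4)*(a^2 - 5*a) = (a - 5)*(a - 4)*(a)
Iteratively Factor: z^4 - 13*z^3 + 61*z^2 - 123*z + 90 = (z - 3)*(z^3 - 10*z^2 + 31*z - 30) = (z - 3)^2*(z^2 - 7*z + 10) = (z - 5)*(z - 3)^2*(z - 2)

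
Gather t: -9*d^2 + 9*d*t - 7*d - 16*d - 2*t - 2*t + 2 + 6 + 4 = -9*d^2 - 23*d + t*(9*d - 4) + 12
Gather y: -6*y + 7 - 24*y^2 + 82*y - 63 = -24*y^2 + 76*y - 56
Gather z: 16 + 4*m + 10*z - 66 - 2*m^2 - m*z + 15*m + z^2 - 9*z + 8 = -2*m^2 + 19*m + z^2 + z*(1 - m) - 42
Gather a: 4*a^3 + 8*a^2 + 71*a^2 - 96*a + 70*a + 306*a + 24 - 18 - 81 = 4*a^3 + 79*a^2 + 280*a - 75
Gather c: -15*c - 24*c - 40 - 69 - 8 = -39*c - 117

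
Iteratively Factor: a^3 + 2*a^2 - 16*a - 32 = (a + 4)*(a^2 - 2*a - 8) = (a + 2)*(a + 4)*(a - 4)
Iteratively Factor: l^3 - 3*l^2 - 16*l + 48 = (l + 4)*(l^2 - 7*l + 12) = (l - 3)*(l + 4)*(l - 4)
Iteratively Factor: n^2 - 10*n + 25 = (n - 5)*(n - 5)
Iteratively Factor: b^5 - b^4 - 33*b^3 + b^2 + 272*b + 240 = (b + 1)*(b^4 - 2*b^3 - 31*b^2 + 32*b + 240) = (b + 1)*(b + 3)*(b^3 - 5*b^2 - 16*b + 80) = (b - 5)*(b + 1)*(b + 3)*(b^2 - 16) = (b - 5)*(b - 4)*(b + 1)*(b + 3)*(b + 4)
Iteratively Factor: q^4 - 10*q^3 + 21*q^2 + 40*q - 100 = (q - 5)*(q^3 - 5*q^2 - 4*q + 20) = (q - 5)^2*(q^2 - 4) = (q - 5)^2*(q + 2)*(q - 2)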